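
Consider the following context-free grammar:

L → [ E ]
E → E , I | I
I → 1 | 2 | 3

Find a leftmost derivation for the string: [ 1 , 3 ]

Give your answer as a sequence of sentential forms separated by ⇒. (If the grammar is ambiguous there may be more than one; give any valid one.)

L ⇒ [ E ] ⇒ [ E , I ] ⇒ [ I , I ] ⇒ [ 1 , I ] ⇒ [ 1 , 3 ]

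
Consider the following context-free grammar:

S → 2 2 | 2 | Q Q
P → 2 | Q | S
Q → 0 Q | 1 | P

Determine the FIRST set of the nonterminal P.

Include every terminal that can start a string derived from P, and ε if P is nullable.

We compute FIRST(P) using the standard algorithm.
FIRST(P) = {0, 1, 2}
FIRST(Q) = {0, 1, 2}
FIRST(S) = {0, 1, 2}
Therefore, FIRST(P) = {0, 1, 2}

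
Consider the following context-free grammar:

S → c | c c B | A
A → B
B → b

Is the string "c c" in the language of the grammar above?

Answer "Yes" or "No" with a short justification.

No - no valid derivation exists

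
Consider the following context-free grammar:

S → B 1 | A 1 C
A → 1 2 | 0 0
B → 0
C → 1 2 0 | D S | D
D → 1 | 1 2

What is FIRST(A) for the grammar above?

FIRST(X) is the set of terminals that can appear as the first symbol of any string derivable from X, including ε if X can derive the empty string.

We compute FIRST(A) using the standard algorithm.
FIRST(A) = {0, 1}
FIRST(B) = {0}
FIRST(C) = {1}
FIRST(D) = {1}
FIRST(S) = {0, 1}
Therefore, FIRST(A) = {0, 1}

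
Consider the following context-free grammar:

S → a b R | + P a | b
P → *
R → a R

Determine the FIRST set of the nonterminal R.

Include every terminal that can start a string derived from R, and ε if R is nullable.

We compute FIRST(R) using the standard algorithm.
FIRST(P) = {*}
FIRST(R) = {a}
FIRST(S) = {+, a, b}
Therefore, FIRST(R) = {a}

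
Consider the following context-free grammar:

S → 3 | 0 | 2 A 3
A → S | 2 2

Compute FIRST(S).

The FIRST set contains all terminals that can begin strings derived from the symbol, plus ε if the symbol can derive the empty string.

We compute FIRST(S) using the standard algorithm.
FIRST(A) = {0, 2, 3}
FIRST(S) = {0, 2, 3}
Therefore, FIRST(S) = {0, 2, 3}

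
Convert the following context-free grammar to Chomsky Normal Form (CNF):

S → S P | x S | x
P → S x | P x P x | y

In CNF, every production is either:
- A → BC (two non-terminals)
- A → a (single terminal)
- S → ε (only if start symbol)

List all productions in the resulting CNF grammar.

TX → x; S → x; P → y; S → S P; S → TX S; P → S TX; P → P X0; X0 → TX X1; X1 → P TX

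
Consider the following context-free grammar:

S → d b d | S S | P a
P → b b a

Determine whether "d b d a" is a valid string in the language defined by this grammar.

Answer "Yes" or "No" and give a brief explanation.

No - no valid derivation exists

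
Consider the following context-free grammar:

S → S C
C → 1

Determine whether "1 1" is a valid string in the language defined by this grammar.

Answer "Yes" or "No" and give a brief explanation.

No - no valid derivation exists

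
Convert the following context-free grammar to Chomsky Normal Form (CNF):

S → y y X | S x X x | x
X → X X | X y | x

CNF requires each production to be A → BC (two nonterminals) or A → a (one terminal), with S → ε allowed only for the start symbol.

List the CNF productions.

TY → y; TX → x; S → x; X → x; S → TY X0; X0 → TY X; S → S X1; X1 → TX X2; X2 → X TX; X → X X; X → X TY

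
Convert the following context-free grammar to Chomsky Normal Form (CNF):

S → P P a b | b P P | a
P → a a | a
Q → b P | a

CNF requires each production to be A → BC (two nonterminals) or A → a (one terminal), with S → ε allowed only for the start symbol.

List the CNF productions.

TA → a; TB → b; S → a; P → a; Q → a; S → P X0; X0 → P X1; X1 → TA TB; S → TB X2; X2 → P P; P → TA TA; Q → TB P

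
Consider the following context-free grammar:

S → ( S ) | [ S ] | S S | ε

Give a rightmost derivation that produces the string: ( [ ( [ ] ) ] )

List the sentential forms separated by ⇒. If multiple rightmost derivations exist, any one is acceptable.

S ⇒ ( S ) ⇒ ( [ S ] ) ⇒ ( [ ( S ) ] ) ⇒ ( [ ( [ S ] ) ] ) ⇒ ( [ ( [ ] ) ] )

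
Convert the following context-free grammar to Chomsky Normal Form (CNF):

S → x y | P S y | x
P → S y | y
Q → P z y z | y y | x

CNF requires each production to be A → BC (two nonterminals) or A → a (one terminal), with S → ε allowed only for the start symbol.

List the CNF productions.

TX → x; TY → y; S → x; P → y; TZ → z; Q → x; S → TX TY; S → P X0; X0 → S TY; P → S TY; Q → P X1; X1 → TZ X2; X2 → TY TZ; Q → TY TY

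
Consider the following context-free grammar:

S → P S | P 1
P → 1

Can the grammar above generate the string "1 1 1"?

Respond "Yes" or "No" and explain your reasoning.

Yes - a valid derivation exists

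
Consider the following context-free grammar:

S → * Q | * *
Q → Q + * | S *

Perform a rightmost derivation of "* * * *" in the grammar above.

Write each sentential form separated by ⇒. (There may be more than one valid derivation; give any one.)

S ⇒ * Q ⇒ * S * ⇒ * * * *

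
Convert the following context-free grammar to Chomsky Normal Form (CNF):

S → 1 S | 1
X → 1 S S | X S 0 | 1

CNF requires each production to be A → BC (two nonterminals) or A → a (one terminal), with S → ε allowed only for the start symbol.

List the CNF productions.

T1 → 1; S → 1; T0 → 0; X → 1; S → T1 S; X → T1 X0; X0 → S S; X → X X1; X1 → S T0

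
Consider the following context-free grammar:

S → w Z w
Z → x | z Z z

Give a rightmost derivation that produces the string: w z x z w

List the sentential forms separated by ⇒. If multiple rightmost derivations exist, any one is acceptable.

S ⇒ w Z w ⇒ w z Z z w ⇒ w z x z w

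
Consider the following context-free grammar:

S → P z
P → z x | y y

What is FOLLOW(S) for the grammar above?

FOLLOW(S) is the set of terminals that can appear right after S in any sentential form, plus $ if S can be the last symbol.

We compute FOLLOW(S) using the standard algorithm.
FOLLOW(S) starts with {$}.
FIRST(P) = {y, z}
FIRST(S) = {y, z}
FOLLOW(P) = {z}
FOLLOW(S) = {$}
Therefore, FOLLOW(S) = {$}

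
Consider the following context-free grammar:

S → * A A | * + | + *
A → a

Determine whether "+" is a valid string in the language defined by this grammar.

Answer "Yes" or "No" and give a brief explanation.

No - no valid derivation exists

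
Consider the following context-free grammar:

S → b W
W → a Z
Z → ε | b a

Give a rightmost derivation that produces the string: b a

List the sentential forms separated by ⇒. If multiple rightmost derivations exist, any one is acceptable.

S ⇒ b W ⇒ b a Z ⇒ b a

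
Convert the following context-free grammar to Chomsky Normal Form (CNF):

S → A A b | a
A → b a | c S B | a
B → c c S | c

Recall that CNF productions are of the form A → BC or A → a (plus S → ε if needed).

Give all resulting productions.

TB → b; S → a; TA → a; TC → c; A → a; B → c; S → A X0; X0 → A TB; A → TB TA; A → TC X1; X1 → S B; B → TC X2; X2 → TC S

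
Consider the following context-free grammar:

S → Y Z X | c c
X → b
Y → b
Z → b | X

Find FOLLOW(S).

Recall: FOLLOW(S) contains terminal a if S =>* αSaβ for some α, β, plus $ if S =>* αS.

We compute FOLLOW(S) using the standard algorithm.
FOLLOW(S) starts with {$}.
FIRST(S) = {b, c}
FIRST(X) = {b}
FIRST(Y) = {b}
FIRST(Z) = {b}
FOLLOW(S) = {$}
FOLLOW(X) = {$, b}
FOLLOW(Y) = {b}
FOLLOW(Z) = {b}
Therefore, FOLLOW(S) = {$}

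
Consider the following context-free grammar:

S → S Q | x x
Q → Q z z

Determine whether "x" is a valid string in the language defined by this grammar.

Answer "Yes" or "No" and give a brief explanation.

No - no valid derivation exists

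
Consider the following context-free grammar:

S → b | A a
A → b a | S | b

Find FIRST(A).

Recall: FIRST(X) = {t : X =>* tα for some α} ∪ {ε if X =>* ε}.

We compute FIRST(A) using the standard algorithm.
FIRST(A) = {b}
FIRST(S) = {b}
Therefore, FIRST(A) = {b}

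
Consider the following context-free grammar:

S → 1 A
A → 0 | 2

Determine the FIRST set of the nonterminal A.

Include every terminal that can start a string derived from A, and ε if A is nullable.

We compute FIRST(A) using the standard algorithm.
FIRST(A) = {0, 2}
FIRST(S) = {1}
Therefore, FIRST(A) = {0, 2}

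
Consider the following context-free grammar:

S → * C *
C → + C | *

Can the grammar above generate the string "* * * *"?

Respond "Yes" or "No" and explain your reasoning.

No - no valid derivation exists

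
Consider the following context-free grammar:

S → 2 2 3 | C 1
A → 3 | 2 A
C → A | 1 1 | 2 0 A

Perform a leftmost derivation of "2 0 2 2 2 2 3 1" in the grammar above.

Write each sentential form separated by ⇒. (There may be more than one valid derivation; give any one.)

S ⇒ C 1 ⇒ 2 0 A 1 ⇒ 2 0 2 A 1 ⇒ 2 0 2 2 A 1 ⇒ 2 0 2 2 2 A 1 ⇒ 2 0 2 2 2 2 A 1 ⇒ 2 0 2 2 2 2 3 1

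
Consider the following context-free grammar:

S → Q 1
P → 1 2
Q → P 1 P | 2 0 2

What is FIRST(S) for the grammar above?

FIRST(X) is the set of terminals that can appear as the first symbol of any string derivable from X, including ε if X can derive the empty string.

We compute FIRST(S) using the standard algorithm.
FIRST(P) = {1}
FIRST(Q) = {1, 2}
FIRST(S) = {1, 2}
Therefore, FIRST(S) = {1, 2}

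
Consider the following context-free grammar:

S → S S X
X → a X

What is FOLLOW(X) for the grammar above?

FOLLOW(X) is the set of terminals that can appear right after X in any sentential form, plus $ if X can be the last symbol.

We compute FOLLOW(X) using the standard algorithm.
FOLLOW(S) starts with {$}.
FIRST(S) = {}
FIRST(X) = {a}
FOLLOW(S) = {$, a}
FOLLOW(X) = {$, a}
Therefore, FOLLOW(X) = {$, a}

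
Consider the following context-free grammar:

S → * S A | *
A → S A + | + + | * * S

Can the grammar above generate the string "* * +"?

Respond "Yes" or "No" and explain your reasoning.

No - no valid derivation exists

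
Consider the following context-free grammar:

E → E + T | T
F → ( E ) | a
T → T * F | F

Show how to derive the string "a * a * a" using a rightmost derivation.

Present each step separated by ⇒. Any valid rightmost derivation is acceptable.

E ⇒ T ⇒ T * F ⇒ T * a ⇒ T * F * a ⇒ T * a * a ⇒ F * a * a ⇒ a * a * a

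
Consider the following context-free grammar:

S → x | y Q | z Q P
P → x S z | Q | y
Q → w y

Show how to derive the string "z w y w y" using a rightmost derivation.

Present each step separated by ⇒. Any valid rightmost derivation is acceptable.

S ⇒ z Q P ⇒ z Q Q ⇒ z Q w y ⇒ z w y w y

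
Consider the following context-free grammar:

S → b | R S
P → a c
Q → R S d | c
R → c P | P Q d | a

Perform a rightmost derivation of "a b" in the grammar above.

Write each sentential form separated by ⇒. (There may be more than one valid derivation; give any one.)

S ⇒ R S ⇒ R b ⇒ a b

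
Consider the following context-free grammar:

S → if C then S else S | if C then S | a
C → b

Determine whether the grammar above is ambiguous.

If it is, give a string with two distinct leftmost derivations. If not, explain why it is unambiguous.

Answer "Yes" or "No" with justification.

Yes - the string 'if b then if b then if b then a else a' has two distinct leftmost derivations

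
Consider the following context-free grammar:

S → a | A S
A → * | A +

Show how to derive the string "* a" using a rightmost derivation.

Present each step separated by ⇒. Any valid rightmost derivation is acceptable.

S ⇒ A S ⇒ A a ⇒ * a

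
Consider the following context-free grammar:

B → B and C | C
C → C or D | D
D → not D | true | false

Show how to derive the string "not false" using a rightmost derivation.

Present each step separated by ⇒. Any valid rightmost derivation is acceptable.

B ⇒ C ⇒ D ⇒ not D ⇒ not false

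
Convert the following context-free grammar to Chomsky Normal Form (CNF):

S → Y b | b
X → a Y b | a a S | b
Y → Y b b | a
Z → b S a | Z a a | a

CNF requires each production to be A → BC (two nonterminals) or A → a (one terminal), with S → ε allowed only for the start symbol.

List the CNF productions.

TB → b; S → b; TA → a; X → b; Y → a; Z → a; S → Y TB; X → TA X0; X0 → Y TB; X → TA X1; X1 → TA S; Y → Y X2; X2 → TB TB; Z → TB X3; X3 → S TA; Z → Z X4; X4 → TA TA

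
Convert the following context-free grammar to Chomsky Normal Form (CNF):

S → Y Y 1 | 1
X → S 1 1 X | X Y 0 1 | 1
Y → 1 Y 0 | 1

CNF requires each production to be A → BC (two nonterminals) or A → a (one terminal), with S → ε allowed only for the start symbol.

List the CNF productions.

T1 → 1; S → 1; T0 → 0; X → 1; Y → 1; S → Y X0; X0 → Y T1; X → S X1; X1 → T1 X2; X2 → T1 X; X → X X3; X3 → Y X4; X4 → T0 T1; Y → T1 X5; X5 → Y T0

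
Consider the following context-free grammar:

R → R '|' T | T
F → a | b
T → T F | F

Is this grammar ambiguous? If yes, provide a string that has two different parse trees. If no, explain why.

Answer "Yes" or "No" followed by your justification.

No - the grammar is unambiguous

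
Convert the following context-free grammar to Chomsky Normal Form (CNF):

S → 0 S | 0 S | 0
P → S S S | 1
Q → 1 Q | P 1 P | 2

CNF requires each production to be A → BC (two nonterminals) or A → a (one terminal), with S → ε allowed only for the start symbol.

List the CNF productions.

T0 → 0; S → 0; P → 1; T1 → 1; Q → 2; S → T0 S; S → T0 S; P → S X0; X0 → S S; Q → T1 Q; Q → P X1; X1 → T1 P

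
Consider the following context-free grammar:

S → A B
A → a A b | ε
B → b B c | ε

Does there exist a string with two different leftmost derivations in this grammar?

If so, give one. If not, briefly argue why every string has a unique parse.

No - every string in the language has a unique leftmost derivation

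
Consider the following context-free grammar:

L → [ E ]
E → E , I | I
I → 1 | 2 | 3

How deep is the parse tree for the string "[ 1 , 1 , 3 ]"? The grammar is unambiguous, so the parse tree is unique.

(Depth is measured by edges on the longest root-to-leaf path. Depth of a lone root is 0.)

5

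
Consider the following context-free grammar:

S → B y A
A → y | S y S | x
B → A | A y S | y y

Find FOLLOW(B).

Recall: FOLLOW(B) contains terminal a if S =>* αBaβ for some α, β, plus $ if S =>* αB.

We compute FOLLOW(B) using the standard algorithm.
FOLLOW(S) starts with {$}.
FIRST(A) = {x, y}
FIRST(B) = {x, y}
FIRST(S) = {x, y}
FOLLOW(A) = {$, y}
FOLLOW(B) = {y}
FOLLOW(S) = {$, y}
Therefore, FOLLOW(B) = {y}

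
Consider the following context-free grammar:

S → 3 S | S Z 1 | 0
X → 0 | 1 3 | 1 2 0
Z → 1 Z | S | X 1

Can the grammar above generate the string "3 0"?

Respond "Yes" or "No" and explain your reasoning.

Yes - a valid derivation exists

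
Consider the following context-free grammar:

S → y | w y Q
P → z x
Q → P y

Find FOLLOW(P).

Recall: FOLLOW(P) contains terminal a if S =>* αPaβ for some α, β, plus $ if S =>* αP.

We compute FOLLOW(P) using the standard algorithm.
FOLLOW(S) starts with {$}.
FIRST(P) = {z}
FIRST(Q) = {z}
FIRST(S) = {w, y}
FOLLOW(P) = {y}
FOLLOW(Q) = {$}
FOLLOW(S) = {$}
Therefore, FOLLOW(P) = {y}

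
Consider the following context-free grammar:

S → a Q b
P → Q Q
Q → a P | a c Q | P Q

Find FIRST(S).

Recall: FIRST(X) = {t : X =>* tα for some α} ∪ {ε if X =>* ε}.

We compute FIRST(S) using the standard algorithm.
FIRST(P) = {a}
FIRST(Q) = {a}
FIRST(S) = {a}
Therefore, FIRST(S) = {a}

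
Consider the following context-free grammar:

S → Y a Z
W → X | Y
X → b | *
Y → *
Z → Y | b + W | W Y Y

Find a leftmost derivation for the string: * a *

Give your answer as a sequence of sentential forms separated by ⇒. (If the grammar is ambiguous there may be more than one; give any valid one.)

S ⇒ Y a Z ⇒ * a Z ⇒ * a Y ⇒ * a *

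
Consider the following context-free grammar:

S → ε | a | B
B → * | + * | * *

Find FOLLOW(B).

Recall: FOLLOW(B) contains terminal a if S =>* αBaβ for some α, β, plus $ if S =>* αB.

We compute FOLLOW(B) using the standard algorithm.
FOLLOW(S) starts with {$}.
FIRST(B) = {*, +}
FIRST(S) = {*, +, a, ε}
FOLLOW(B) = {$}
FOLLOW(S) = {$}
Therefore, FOLLOW(B) = {$}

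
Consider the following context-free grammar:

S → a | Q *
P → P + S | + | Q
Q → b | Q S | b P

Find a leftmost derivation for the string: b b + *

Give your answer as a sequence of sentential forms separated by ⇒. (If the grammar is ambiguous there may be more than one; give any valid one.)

S ⇒ Q * ⇒ b P * ⇒ b Q * ⇒ b b P * ⇒ b b + *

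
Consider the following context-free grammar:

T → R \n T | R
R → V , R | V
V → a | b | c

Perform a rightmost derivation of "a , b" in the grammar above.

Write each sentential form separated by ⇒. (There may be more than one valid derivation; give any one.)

T ⇒ R ⇒ V , R ⇒ V , V ⇒ V , b ⇒ a , b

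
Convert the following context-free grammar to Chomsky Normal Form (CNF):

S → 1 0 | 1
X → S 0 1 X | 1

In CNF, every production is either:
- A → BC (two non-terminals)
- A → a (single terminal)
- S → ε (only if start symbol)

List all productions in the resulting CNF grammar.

T1 → 1; T0 → 0; S → 1; X → 1; S → T1 T0; X → S X0; X0 → T0 X1; X1 → T1 X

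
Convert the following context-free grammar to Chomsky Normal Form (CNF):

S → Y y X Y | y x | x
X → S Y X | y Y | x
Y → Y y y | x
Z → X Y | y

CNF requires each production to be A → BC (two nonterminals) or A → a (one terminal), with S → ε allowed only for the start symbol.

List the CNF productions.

TY → y; TX → x; S → x; X → x; Y → x; Z → y; S → Y X0; X0 → TY X1; X1 → X Y; S → TY TX; X → S X2; X2 → Y X; X → TY Y; Y → Y X3; X3 → TY TY; Z → X Y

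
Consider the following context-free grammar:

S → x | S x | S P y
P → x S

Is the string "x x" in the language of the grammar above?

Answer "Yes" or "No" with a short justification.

Yes - a valid derivation exists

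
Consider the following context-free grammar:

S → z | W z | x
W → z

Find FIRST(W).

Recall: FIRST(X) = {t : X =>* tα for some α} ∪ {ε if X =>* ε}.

We compute FIRST(W) using the standard algorithm.
FIRST(S) = {x, z}
FIRST(W) = {z}
Therefore, FIRST(W) = {z}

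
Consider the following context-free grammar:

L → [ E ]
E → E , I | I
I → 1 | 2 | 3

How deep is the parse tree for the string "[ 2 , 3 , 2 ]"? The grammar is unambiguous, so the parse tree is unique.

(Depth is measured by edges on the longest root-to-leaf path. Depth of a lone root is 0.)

5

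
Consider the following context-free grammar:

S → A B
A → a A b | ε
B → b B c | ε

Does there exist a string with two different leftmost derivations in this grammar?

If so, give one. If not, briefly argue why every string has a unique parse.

No - every string in the language has a unique leftmost derivation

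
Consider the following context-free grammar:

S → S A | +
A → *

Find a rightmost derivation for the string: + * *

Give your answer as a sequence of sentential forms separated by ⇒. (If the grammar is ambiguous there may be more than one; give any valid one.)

S ⇒ S A ⇒ S * ⇒ S A * ⇒ S * * ⇒ + * *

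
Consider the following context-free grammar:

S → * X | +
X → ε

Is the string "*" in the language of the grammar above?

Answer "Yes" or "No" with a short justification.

Yes - a valid derivation exists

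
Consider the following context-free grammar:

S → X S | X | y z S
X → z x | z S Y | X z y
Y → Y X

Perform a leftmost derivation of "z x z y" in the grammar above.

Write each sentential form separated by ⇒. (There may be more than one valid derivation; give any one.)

S ⇒ X ⇒ X z y ⇒ z x z y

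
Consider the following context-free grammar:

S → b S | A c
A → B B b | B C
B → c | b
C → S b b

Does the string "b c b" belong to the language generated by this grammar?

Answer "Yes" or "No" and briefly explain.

No - no valid derivation exists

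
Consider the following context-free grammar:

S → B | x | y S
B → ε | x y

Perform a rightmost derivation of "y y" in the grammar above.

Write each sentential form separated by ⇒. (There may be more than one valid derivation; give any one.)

S ⇒ y S ⇒ y y S ⇒ y y B ⇒ y y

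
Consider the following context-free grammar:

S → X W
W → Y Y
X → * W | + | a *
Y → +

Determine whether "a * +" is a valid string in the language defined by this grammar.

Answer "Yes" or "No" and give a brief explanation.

No - no valid derivation exists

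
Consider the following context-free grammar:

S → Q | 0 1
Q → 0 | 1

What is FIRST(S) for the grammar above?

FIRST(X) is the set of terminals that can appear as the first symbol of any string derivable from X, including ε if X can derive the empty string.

We compute FIRST(S) using the standard algorithm.
FIRST(Q) = {0, 1}
FIRST(S) = {0, 1}
Therefore, FIRST(S) = {0, 1}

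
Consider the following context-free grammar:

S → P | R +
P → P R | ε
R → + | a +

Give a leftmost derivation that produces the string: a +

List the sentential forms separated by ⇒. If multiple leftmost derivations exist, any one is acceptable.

S ⇒ P ⇒ P R ⇒ R ⇒ a +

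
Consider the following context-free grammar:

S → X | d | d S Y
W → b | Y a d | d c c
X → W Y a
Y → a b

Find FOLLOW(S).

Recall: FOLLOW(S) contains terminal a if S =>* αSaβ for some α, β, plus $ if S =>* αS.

We compute FOLLOW(S) using the standard algorithm.
FOLLOW(S) starts with {$}.
FIRST(S) = {a, b, d}
FIRST(W) = {a, b, d}
FIRST(X) = {a, b, d}
FIRST(Y) = {a}
FOLLOW(S) = {$, a}
FOLLOW(W) = {a}
FOLLOW(X) = {$, a}
FOLLOW(Y) = {$, a}
Therefore, FOLLOW(S) = {$, a}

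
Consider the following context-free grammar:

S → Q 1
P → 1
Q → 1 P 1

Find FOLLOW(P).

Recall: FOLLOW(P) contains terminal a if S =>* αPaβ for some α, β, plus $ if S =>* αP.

We compute FOLLOW(P) using the standard algorithm.
FOLLOW(S) starts with {$}.
FIRST(P) = {1}
FIRST(Q) = {1}
FIRST(S) = {1}
FOLLOW(P) = {1}
FOLLOW(Q) = {1}
FOLLOW(S) = {$}
Therefore, FOLLOW(P) = {1}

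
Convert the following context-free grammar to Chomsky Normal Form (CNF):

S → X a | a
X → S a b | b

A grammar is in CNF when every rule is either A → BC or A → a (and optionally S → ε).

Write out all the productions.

TA → a; S → a; TB → b; X → b; S → X TA; X → S X0; X0 → TA TB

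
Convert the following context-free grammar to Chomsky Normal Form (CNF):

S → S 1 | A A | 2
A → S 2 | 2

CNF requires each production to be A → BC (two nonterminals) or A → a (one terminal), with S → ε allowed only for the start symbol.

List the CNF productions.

T1 → 1; S → 2; T2 → 2; A → 2; S → S T1; S → A A; A → S T2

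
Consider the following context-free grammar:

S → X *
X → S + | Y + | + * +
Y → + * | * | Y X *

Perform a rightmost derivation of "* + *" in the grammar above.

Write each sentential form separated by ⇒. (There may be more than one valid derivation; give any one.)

S ⇒ X * ⇒ Y + * ⇒ * + *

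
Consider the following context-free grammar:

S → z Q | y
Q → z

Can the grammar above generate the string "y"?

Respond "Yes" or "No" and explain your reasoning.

Yes - a valid derivation exists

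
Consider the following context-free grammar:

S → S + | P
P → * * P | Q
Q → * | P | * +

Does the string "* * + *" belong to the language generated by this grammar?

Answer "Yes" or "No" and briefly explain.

No - no valid derivation exists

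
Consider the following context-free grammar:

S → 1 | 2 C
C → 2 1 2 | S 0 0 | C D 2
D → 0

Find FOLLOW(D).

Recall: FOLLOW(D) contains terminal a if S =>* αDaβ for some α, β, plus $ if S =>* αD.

We compute FOLLOW(D) using the standard algorithm.
FOLLOW(S) starts with {$}.
FIRST(C) = {1, 2}
FIRST(D) = {0}
FIRST(S) = {1, 2}
FOLLOW(C) = {$, 0}
FOLLOW(D) = {2}
FOLLOW(S) = {$, 0}
Therefore, FOLLOW(D) = {2}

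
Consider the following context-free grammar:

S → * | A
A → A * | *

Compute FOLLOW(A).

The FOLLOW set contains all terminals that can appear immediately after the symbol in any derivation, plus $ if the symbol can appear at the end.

We compute FOLLOW(A) using the standard algorithm.
FOLLOW(S) starts with {$}.
FIRST(A) = {*}
FIRST(S) = {*}
FOLLOW(A) = {$, *}
FOLLOW(S) = {$}
Therefore, FOLLOW(A) = {$, *}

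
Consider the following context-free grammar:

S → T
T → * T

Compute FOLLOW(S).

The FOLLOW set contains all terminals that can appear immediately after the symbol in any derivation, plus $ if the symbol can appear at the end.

We compute FOLLOW(S) using the standard algorithm.
FOLLOW(S) starts with {$}.
FIRST(S) = {*}
FIRST(T) = {*}
FOLLOW(S) = {$}
FOLLOW(T) = {$}
Therefore, FOLLOW(S) = {$}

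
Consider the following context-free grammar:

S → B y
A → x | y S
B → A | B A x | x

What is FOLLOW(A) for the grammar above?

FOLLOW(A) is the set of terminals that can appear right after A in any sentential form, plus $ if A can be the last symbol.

We compute FOLLOW(A) using the standard algorithm.
FOLLOW(S) starts with {$}.
FIRST(A) = {x, y}
FIRST(B) = {x, y}
FIRST(S) = {x, y}
FOLLOW(A) = {x, y}
FOLLOW(B) = {x, y}
FOLLOW(S) = {$, x, y}
Therefore, FOLLOW(A) = {x, y}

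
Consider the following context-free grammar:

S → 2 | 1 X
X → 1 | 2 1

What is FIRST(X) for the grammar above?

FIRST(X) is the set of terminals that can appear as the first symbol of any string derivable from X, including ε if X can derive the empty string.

We compute FIRST(X) using the standard algorithm.
FIRST(S) = {1, 2}
FIRST(X) = {1, 2}
Therefore, FIRST(X) = {1, 2}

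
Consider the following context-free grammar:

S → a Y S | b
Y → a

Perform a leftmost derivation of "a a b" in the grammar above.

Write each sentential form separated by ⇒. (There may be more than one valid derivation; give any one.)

S ⇒ a Y S ⇒ a a S ⇒ a a b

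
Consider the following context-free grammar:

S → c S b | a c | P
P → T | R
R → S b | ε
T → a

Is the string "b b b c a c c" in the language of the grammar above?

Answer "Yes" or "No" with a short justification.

No - no valid derivation exists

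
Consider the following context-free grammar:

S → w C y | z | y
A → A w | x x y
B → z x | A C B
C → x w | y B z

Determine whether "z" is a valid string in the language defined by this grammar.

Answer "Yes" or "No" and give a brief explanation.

Yes - a valid derivation exists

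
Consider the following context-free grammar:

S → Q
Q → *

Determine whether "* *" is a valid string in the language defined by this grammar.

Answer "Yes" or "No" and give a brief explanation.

No - no valid derivation exists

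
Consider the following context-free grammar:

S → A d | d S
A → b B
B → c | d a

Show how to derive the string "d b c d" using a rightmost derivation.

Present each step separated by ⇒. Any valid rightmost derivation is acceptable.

S ⇒ d S ⇒ d A d ⇒ d b B d ⇒ d b c d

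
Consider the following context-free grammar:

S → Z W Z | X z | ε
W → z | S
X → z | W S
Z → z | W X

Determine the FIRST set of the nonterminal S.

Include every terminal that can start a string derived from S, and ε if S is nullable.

We compute FIRST(S) using the standard algorithm.
FIRST(S) = {z, ε}
FIRST(W) = {z, ε}
FIRST(X) = {z, ε}
FIRST(Z) = {z, ε}
Therefore, FIRST(S) = {z, ε}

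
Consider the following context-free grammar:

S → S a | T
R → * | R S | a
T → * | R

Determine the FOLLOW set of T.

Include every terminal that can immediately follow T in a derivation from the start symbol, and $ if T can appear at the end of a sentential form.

We compute FOLLOW(T) using the standard algorithm.
FOLLOW(S) starts with {$}.
FIRST(R) = {*, a}
FIRST(S) = {*, a}
FIRST(T) = {*, a}
FOLLOW(R) = {$, *, a}
FOLLOW(S) = {$, *, a}
FOLLOW(T) = {$, *, a}
Therefore, FOLLOW(T) = {$, *, a}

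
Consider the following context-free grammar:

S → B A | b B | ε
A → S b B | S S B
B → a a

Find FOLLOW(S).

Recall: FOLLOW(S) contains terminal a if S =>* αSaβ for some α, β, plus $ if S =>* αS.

We compute FOLLOW(S) using the standard algorithm.
FOLLOW(S) starts with {$}.
FIRST(A) = {a, b}
FIRST(B) = {a}
FIRST(S) = {a, b, ε}
FOLLOW(A) = {$, a, b}
FOLLOW(B) = {$, a, b}
FOLLOW(S) = {$, a, b}
Therefore, FOLLOW(S) = {$, a, b}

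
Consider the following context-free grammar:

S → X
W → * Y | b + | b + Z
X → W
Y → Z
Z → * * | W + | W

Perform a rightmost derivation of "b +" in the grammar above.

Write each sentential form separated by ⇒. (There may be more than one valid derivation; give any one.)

S ⇒ X ⇒ W ⇒ b +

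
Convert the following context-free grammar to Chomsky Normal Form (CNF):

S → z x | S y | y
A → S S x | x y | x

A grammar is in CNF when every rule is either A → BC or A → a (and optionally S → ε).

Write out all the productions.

TZ → z; TX → x; TY → y; S → y; A → x; S → TZ TX; S → S TY; A → S X0; X0 → S TX; A → TX TY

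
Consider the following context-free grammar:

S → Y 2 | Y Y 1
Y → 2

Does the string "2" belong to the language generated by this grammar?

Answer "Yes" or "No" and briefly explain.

No - no valid derivation exists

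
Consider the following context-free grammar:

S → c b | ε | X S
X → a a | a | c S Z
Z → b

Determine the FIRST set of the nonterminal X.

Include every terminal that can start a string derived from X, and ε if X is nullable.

We compute FIRST(X) using the standard algorithm.
FIRST(S) = {a, c, ε}
FIRST(X) = {a, c}
FIRST(Z) = {b}
Therefore, FIRST(X) = {a, c}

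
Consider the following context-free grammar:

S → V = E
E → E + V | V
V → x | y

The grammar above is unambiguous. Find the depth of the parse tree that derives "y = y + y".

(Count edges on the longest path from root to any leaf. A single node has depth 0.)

4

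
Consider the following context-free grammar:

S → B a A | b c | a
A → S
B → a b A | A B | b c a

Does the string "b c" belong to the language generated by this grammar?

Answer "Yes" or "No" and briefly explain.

Yes - a valid derivation exists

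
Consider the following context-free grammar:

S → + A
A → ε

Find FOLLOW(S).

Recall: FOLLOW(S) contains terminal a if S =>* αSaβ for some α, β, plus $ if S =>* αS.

We compute FOLLOW(S) using the standard algorithm.
FOLLOW(S) starts with {$}.
FIRST(A) = {ε}
FIRST(S) = {+}
FOLLOW(A) = {$}
FOLLOW(S) = {$}
Therefore, FOLLOW(S) = {$}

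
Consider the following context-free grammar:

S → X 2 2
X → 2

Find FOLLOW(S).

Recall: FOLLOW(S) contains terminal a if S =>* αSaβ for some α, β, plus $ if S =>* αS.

We compute FOLLOW(S) using the standard algorithm.
FOLLOW(S) starts with {$}.
FIRST(S) = {2}
FIRST(X) = {2}
FOLLOW(S) = {$}
FOLLOW(X) = {2}
Therefore, FOLLOW(S) = {$}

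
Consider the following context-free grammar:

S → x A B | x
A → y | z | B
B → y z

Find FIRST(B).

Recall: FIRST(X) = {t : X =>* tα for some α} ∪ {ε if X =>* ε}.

We compute FIRST(B) using the standard algorithm.
FIRST(A) = {y, z}
FIRST(B) = {y}
FIRST(S) = {x}
Therefore, FIRST(B) = {y}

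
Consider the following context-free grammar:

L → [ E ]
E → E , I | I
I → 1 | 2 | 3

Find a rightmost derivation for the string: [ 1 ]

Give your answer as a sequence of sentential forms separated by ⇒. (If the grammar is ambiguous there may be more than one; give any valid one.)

L ⇒ [ E ] ⇒ [ I ] ⇒ [ 1 ]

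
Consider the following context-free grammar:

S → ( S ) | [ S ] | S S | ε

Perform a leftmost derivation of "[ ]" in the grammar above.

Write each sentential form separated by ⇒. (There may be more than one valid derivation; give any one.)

S ⇒ S S ⇒ [ S ] S ⇒ [ ] S ⇒ [ ]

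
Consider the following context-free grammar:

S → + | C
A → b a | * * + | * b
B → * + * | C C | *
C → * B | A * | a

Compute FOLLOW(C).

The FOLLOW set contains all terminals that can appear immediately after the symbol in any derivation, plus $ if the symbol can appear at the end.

We compute FOLLOW(C) using the standard algorithm.
FOLLOW(S) starts with {$}.
FIRST(A) = {*, b}
FIRST(B) = {*, a, b}
FIRST(C) = {*, a, b}
FIRST(S) = {*, +, a, b}
FOLLOW(A) = {*}
FOLLOW(B) = {$, *, a, b}
FOLLOW(C) = {$, *, a, b}
FOLLOW(S) = {$}
Therefore, FOLLOW(C) = {$, *, a, b}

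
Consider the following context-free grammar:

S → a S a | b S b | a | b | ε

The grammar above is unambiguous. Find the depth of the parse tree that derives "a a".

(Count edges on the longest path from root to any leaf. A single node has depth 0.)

2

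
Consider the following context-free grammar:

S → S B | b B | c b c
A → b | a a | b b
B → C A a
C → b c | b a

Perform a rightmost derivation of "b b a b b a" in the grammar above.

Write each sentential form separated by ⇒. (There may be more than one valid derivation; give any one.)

S ⇒ b B ⇒ b C A a ⇒ b C b b a ⇒ b b a b b a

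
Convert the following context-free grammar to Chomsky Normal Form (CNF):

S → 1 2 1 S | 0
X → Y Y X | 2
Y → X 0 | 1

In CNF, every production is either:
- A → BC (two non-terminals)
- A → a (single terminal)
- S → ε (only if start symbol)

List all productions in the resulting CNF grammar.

T1 → 1; T2 → 2; S → 0; X → 2; T0 → 0; Y → 1; S → T1 X0; X0 → T2 X1; X1 → T1 S; X → Y X2; X2 → Y X; Y → X T0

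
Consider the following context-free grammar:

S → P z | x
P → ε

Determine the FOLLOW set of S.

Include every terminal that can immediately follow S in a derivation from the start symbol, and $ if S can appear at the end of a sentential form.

We compute FOLLOW(S) using the standard algorithm.
FOLLOW(S) starts with {$}.
FIRST(P) = {ε}
FIRST(S) = {x, z}
FOLLOW(P) = {z}
FOLLOW(S) = {$}
Therefore, FOLLOW(S) = {$}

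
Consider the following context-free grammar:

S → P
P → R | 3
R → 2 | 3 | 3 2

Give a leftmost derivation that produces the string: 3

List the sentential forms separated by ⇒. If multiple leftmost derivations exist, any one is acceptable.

S ⇒ P ⇒ R ⇒ 3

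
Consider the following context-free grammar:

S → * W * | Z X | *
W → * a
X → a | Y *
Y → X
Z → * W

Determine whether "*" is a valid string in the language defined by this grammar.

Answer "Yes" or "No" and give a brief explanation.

Yes - a valid derivation exists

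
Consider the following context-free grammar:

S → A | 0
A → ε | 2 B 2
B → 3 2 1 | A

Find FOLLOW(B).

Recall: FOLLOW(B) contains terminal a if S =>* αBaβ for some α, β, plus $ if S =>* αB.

We compute FOLLOW(B) using the standard algorithm.
FOLLOW(S) starts with {$}.
FIRST(A) = {2, ε}
FIRST(B) = {2, 3, ε}
FIRST(S) = {0, 2, ε}
FOLLOW(A) = {$, 2}
FOLLOW(B) = {2}
FOLLOW(S) = {$}
Therefore, FOLLOW(B) = {2}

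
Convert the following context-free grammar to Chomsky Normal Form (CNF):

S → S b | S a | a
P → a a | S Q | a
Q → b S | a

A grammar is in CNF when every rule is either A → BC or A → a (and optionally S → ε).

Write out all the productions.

TB → b; TA → a; S → a; P → a; Q → a; S → S TB; S → S TA; P → TA TA; P → S Q; Q → TB S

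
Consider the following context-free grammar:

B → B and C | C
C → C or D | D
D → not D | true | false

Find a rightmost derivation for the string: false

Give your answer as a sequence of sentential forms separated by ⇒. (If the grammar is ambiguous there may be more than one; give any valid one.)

B ⇒ C ⇒ D ⇒ false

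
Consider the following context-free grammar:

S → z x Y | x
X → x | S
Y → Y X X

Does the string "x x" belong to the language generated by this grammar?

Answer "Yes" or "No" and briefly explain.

No - no valid derivation exists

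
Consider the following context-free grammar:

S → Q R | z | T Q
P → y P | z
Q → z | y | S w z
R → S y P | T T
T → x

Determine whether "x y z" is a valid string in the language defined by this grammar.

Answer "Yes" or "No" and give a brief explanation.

No - no valid derivation exists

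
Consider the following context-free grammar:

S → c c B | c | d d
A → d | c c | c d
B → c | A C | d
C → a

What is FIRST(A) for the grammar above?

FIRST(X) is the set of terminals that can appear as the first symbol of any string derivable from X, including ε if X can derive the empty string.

We compute FIRST(A) using the standard algorithm.
FIRST(A) = {c, d}
FIRST(B) = {c, d}
FIRST(C) = {a}
FIRST(S) = {c, d}
Therefore, FIRST(A) = {c, d}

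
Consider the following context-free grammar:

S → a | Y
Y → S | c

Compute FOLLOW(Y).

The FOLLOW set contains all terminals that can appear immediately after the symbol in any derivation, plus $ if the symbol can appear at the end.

We compute FOLLOW(Y) using the standard algorithm.
FOLLOW(S) starts with {$}.
FIRST(S) = {a, c}
FIRST(Y) = {a, c}
FOLLOW(S) = {$}
FOLLOW(Y) = {$}
Therefore, FOLLOW(Y) = {$}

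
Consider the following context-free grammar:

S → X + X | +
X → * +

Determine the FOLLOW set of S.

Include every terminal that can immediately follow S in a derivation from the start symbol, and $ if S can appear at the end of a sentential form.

We compute FOLLOW(S) using the standard algorithm.
FOLLOW(S) starts with {$}.
FIRST(S) = {*, +}
FIRST(X) = {*}
FOLLOW(S) = {$}
FOLLOW(X) = {$, +}
Therefore, FOLLOW(S) = {$}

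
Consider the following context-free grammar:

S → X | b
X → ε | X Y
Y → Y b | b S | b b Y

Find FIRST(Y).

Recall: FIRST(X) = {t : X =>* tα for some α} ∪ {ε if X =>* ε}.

We compute FIRST(Y) using the standard algorithm.
FIRST(S) = {b, ε}
FIRST(X) = {b, ε}
FIRST(Y) = {b}
Therefore, FIRST(Y) = {b}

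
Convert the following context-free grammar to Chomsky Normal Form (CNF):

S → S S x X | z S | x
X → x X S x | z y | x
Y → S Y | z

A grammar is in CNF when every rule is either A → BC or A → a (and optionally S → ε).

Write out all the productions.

TX → x; TZ → z; S → x; TY → y; X → x; Y → z; S → S X0; X0 → S X1; X1 → TX X; S → TZ S; X → TX X2; X2 → X X3; X3 → S TX; X → TZ TY; Y → S Y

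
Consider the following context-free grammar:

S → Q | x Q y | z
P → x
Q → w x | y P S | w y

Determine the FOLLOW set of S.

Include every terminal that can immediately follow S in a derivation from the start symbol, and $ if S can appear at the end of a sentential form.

We compute FOLLOW(S) using the standard algorithm.
FOLLOW(S) starts with {$}.
FIRST(P) = {x}
FIRST(Q) = {w, y}
FIRST(S) = {w, x, y, z}
FOLLOW(P) = {w, x, y, z}
FOLLOW(Q) = {$, y}
FOLLOW(S) = {$, y}
Therefore, FOLLOW(S) = {$, y}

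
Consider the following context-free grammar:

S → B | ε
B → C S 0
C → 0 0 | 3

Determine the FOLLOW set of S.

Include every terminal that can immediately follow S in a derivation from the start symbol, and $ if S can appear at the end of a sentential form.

We compute FOLLOW(S) using the standard algorithm.
FOLLOW(S) starts with {$}.
FIRST(B) = {0, 3}
FIRST(C) = {0, 3}
FIRST(S) = {0, 3, ε}
FOLLOW(B) = {$, 0}
FOLLOW(C) = {0, 3}
FOLLOW(S) = {$, 0}
Therefore, FOLLOW(S) = {$, 0}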